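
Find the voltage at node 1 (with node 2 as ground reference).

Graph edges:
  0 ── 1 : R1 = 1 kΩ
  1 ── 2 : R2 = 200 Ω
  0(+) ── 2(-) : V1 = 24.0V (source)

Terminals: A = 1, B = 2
Nodal analysis, taking node 2 as the 0 V reference.
Source V1 fixes V_0 = 24 V.
KCL at each unknown node (sum of currents leaving = 0; resistances in Ω):
  Node 1: (V_1 - 24)/1000 + (V_1 - 0)/200 = 0
Collecting terms: 0.006 × V_1 = 0.024  =>  V_1 = 4 V
The requested potential is V_1 = 4 V.

Final answer: V_1 = 4 V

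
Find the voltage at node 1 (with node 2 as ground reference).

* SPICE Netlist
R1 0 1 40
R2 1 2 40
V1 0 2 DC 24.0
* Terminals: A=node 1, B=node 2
Nodal analysis, taking node 2 as the 0 V reference.
Source V1 fixes V_0 = 24 V.
KCL at each unknown node (sum of currents leaving = 0; resistances in Ω):
  Node 1: (V_1 - 24)/40 + (V_1 - 0)/40 = 0
Collecting terms: 0.05 × V_1 = 0.6  =>  V_1 = 12 V
The requested potential is V_1 = 12 V.

Final answer: V_1 = 12 V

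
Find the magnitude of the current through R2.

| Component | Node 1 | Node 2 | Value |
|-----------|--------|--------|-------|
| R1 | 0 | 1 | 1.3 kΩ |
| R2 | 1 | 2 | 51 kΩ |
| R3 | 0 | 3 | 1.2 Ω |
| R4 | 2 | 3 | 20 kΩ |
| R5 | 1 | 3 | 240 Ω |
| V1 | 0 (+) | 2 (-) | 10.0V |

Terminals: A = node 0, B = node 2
Nodal analysis, taking node 2 as the 0 V reference.
Source V1 fixes V_0 = 10 V.
KCL at each unknown node (sum of currents leaving = 0; resistances in Ω):
  Node 1: (V_1 - 10)/1300 + (V_1 - 0)/51000 + (V_1 - V_3)/240 = 0
  Node 3: (V_3 - 10)/1.2 + (V_3 - 0)/20000 + (V_3 - V_1)/240 = 0
Collecting terms (coefficients in siemens):
  0.004956·V_1 - 0.004167·V_3 = 0.007692
  0.8376·V_3 - 0.004167·V_1 = 8.333
Determinant D = (0.004956)(0.8376) - (-0.004167)(-0.004167) = 0.004133
V_1 = [(0.007692)(0.8376) - (-0.004167)(8.333)]/D = 9.96 V
V_3 = [(0.004956)(8.333) - (0.007692)(-0.004167)]/D = 9.999 V
I_R2 = (V_1 - V_2)/R2 = (9.96 - 0)/51000 = 0.0001953 A
|I_R2| = 0.0001953 A

Final answer: |I_R2| = 0.0001953 A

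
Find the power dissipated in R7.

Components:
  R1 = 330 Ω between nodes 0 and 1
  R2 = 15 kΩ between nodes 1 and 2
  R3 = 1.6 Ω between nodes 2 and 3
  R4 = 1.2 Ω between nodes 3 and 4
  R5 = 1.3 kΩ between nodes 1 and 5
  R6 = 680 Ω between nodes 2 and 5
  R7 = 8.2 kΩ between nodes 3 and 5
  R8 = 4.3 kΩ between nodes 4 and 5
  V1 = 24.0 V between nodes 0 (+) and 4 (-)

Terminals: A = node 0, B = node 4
Nodal analysis, taking node 4 as the 0 V reference.
Source V1 fixes V_0 = 24 V.
KCL at each unknown node (sum of currents leaving = 0; resistances in Ω):
  Node 1: (V_1 - 24)/330 + (V_1 - V_2)/15000 + (V_1 - V_5)/1300 = 0
  Node 2: (V_2 - V_1)/15000 + (V_2 - V_3)/1.6 + (V_2 - V_5)/680 = 0
  Node 3: (V_3 - V_2)/1.6 + (V_3 - 0)/1.2 + (V_3 - V_5)/8200 = 0
  Node 5: (V_5 - V_1)/1300 + (V_5 - V_2)/680 + (V_5 - V_3)/8200 + (V_5 - 0)/4300 = 0
Collecting terms (coefficients in siemens):
  0.003866·V_1 - 0.00006667·V_2 - 0.0007692·V_5 = 0.07273
  0.6265·V_2 - 0.00006667·V_1 - 0.625·V_3 - 0.001471·V_5 = 0
  1.458·V_3 - 0.625·V_2 - 0.000122·V_5 = 0
  0.002594·V_5 - 0.0007692·V_1 - 0.001471·V_2 - 0.000122·V_3 = 0
Solving these 4 simultaneous equations (Gaussian elimination) gives:
  V_1 = 19.99 V, V_2 = 0.02896 V, V_3 = 0.01291 V, V_5 = 5.945 V
I_R7 = (V_3 - V_5)/R7 = (0.01291 - 5.945)/8200 = -0.0007235 A
P_R7 = I_R7² × R7 = (-0.0007235)² × 8200 = 0.004292 W

Final answer: 0.004292 W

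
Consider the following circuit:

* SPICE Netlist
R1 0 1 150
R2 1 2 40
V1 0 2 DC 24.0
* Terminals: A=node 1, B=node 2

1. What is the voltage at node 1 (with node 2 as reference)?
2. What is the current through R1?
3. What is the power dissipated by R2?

Nodal analysis, taking node 2 as the 0 V reference.
Source V1 fixes V_0 = 24 V.
KCL at each unknown node (sum of currents leaving = 0; resistances in Ω):
  Node 1: (V_1 - 24)/150 + (V_1 - 0)/40 = 0
Collecting terms: 0.03167 × V_1 = 0.16  =>  V_1 = 5.053 V
Part 1:
  Read off the nodal solution: V_1 = 5.053 V
Part 2:
  I_R1 = (V_0 - V_1)/R1 = (24 - 5.053)/150 = 0.1263 A
  Magnitude: I_R1 = 0.1263 A
Part 3:
  I_R2 = (V_1 - V_2)/R2 = (5.053 - 0)/40 = 0.1263 A
  P_R2 = I_R2² × R2 = (0.1263)² × 40 = 0.6382 W

Final answers:
1. V_1 = 5.053 V
2. I_R1 = 0.1263 A
3. P_R2 = 0.6382 W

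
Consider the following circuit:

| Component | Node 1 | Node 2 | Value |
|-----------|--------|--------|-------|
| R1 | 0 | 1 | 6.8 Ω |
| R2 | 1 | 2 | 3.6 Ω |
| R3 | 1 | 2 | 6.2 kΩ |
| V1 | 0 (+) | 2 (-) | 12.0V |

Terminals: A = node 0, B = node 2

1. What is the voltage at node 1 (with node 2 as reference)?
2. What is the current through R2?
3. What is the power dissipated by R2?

Nodal analysis, taking node 2 as the 0 V reference.
Source V1 fixes V_0 = 12 V.
KCL at each unknown node (sum of currents leaving = 0; resistances in Ω):
  Node 1: (V_1 - 12)/6.8 + (V_1 - 0)/3.6 + (V_1 - 0)/6200 = 0
Collecting terms: 0.425 × V_1 = 1.765  =>  V_1 = 4.152 V
Part 1:
  Read off the nodal solution: V_1 = 4.152 V
Part 2:
  I_R2 = (V_1 - V_2)/R2 = (4.152 - 0)/3.6 = 1.153 A
  Magnitude: I_R2 = 1.153 A
Part 3:
  I_R2 = (V_1 - V_2)/R2 = (4.152 - 0)/3.6 = 1.153 A
  P_R2 = I_R2² × R2 = (1.153)² × 3.6 = 4.789 W

Final answers:
1. V_1 = 4.152 V
2. I_R2 = 1.153 A
3. P_R2 = 4.789 W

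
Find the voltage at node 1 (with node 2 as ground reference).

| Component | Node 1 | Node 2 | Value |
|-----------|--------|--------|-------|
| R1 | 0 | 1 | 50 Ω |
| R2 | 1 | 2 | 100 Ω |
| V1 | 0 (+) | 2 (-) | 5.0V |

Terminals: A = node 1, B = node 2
Nodal analysis, taking node 2 as the 0 V reference.
Source V1 fixes V_0 = 5 V.
KCL at each unknown node (sum of currents leaving = 0; resistances in Ω):
  Node 1: (V_1 - 5)/50 + (V_1 - 0)/100 = 0
Collecting terms: 0.03 × V_1 = 0.1  =>  V_1 = 3.333 V
The requested potential is V_1 = 3.333 V.

Final answer: V_1 = 3.333 V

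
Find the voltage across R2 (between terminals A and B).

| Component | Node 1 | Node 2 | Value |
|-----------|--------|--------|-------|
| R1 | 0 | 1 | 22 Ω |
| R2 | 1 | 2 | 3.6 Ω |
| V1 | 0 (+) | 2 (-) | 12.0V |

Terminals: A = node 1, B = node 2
R1 and R2 are in series across V1 (node 0 → node 1 → node 2), and the output A–B is taken across R2, so this is a voltage divider.
Series current: I = V1/(R1 + R2) = 12/(22 + 3.6) = 12/25.6 = 0.4688 A
V_R2 = I × R2 = V1 × R2/(R1 + R2) = 12 × 3.6/25.6 = 1.688 V

Final answer: 1.688 V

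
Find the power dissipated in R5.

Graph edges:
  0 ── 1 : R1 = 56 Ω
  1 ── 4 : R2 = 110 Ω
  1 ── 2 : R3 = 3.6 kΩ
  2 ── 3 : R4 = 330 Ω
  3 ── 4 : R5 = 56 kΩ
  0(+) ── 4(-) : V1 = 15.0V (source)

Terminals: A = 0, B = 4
Nodal analysis, taking node 4 as the 0 V reference.
Source V1 fixes V_0 = 15 V.
KCL at each unknown node (sum of currents leaving = 0; resistances in Ω):
  Node 1: (V_1 - 15)/56 + (V_1 - 0)/110 + (V_1 - V_2)/3600 = 0
  Node 2: (V_2 - V_1)/3600 + (V_2 - V_3)/330 = 0
  Node 3: (V_3 - V_2)/330 + (V_3 - 0)/56000 = 0
Collecting terms (coefficients in siemens):
  0.02723·V_1 - 0.0002778·V_2 = 0.2679
  0.003308·V_2 - 0.0002778·V_1 - 0.00303·V_3 = 0
  0.003048·V_3 - 0.00303·V_2 = 0
Solving these 3 simultaneous equations (Gaussian elimination) gives:
  V_1 = 9.934 V, V_2 = 9.337 V, V_3 = 9.282 V
I_R5 = (V_3 - V_4)/R5 = (9.282 - 0)/56000 = 0.0001658 A
P_R5 = I_R5² × R5 = (0.0001658)² × 56000 = 0.001539 W

Final answer: 0.001539 W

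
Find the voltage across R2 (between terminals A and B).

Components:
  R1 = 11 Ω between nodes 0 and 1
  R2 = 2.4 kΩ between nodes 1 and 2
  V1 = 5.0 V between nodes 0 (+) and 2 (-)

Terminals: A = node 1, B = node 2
R1 and R2 are in series across V1 (node 0 → node 1 → node 2), and the output A–B is taken across R2, so this is a voltage divider.
Series current: I = V1/(R1 + R2) = 5/(11 + 2400) = 5/2411 = 0.002074 A
V_R2 = I × R2 = V1 × R2/(R1 + R2) = 5 × 2400/2411 = 4.977 V

Final answer: 4.977 V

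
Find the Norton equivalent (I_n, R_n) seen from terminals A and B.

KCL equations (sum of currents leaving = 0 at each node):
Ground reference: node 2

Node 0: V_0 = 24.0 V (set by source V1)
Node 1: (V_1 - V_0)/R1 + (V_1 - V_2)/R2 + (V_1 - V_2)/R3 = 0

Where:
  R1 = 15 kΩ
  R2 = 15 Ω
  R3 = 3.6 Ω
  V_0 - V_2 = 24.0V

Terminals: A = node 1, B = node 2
Find the Thévenin equivalent first; then I_n = V_th/R_th and R_n = R_th.
Step 1 — V_th is the open-circuit voltage V_A - V_B (nothing connected across the terminals).
Nodal analysis, taking node 2 as the 0 V reference.
Source V1 fixes V_0 = 24 V.
KCL at each unknown node (sum of currents leaving = 0; resistances in Ω):
  Node 1: (V_1 - 24)/15000 + (V_1 - 0)/15 + (V_1 - 0)/3.6 = 0
Collecting terms: 0.3445 × V_1 = 0.0016  =>  V_1 = 0.004644 V
V_th = V_1 - V_2 = 0.004644 - 0 = 0.004644 V
Step 2 — R_th: zero the source — replace V1 by a short circuit (node 2 merges into node 0) — and find the resistance seen between A (node 1) and B (node 0).
Reduce the network between node 1 (A) and node 0 (B) by series/parallel combination:
  Rp1 = R1 ‖ R2 ‖ R3 (parallel, all between nodes 0 and 1) = 1/(1/15000 + 1/15 + 1/3.6) = 2.903 Ω
R_th = 2.903 Ω
I_n = V_th/R_th = 0.004644/2.903 = 0.0016 A, and R_n = R_th = 2.903 Ω

Final answer: I_n = 0.0016 A, R_n = 2.903 Ω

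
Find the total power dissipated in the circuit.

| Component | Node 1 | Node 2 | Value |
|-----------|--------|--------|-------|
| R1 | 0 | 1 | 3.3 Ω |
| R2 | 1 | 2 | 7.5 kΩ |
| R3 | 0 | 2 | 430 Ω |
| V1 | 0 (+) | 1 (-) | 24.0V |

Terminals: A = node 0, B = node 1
Nodal analysis, taking node 1 as the 0 V reference.
Source V1 fixes V_0 = 24 V.
KCL at each unknown node (sum of currents leaving = 0; resistances in Ω):
  Node 2: (V_2 - 0)/7500 + (V_2 - 24)/430 = 0
Collecting terms: 0.002459 × V_2 = 0.05581  =>  V_2 = 22.7 V
Power in each resistor, P = (ΔV)²/R:
  P_R1 = (24 - 0)²/3.3 = 174.5 W
  P_R2 = (0 - 22.7)²/7500 = 0.0687 W
  P_R3 = (24 - 22.7)²/430 = 0.003939 W
P_total = P_R1 + P_R2 + P_R3 = 174.6 W

Final answer: 174.6 W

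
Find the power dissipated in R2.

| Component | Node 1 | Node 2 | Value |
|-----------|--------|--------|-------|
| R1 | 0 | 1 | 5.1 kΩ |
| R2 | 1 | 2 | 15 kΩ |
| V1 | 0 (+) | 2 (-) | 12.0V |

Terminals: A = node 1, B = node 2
Nodal analysis, taking node 2 as the 0 V reference.
Source V1 fixes V_0 = 12 V.
KCL at each unknown node (sum of currents leaving = 0; resistances in Ω):
  Node 1: (V_1 - 12)/5100 + (V_1 - 0)/15000 = 0
Collecting terms: 0.0002627 × V_1 = 0.002353  =>  V_1 = 8.955 V
I_R2 = (V_1 - V_2)/R2 = (8.955 - 0)/15000 = 0.000597 A
P_R2 = I_R2² × R2 = (0.000597)² × 15000 = 0.005346 W

Final answer: 0.005346 W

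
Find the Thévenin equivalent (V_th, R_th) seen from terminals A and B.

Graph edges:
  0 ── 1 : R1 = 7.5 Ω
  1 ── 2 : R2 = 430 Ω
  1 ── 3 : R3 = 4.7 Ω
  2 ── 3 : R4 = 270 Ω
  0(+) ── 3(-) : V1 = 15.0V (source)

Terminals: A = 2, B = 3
Step 1 — V_th is the open-circuit voltage V_A - V_B (nothing connected across the terminals).
Nodal analysis, taking node 3 as the 0 V reference.
Source V1 fixes V_0 = 15 V.
KCL at each unknown node (sum of currents leaving = 0; resistances in Ω):
  Node 1: (V_1 - 15)/7.5 + (V_1 - V_2)/430 + (V_1 - 0)/4.7 = 0
  Node 2: (V_2 - V_1)/430 + (V_2 - 0)/270 = 0
Collecting terms (coefficients in siemens):
  0.3484·V_1 - 0.002326·V_2 = 2
  0.006029·V_2 - 0.002326·V_1 = 0
Determinant D = (0.3484)(0.006029) - (-0.002326)(-0.002326) = 0.002095
V_1 = [(2)(0.006029) - (-0.002326)(0)]/D = 5.755 V
V_2 = [(0.3484)(0) - (2)(-0.002326)]/D = 2.22 V
V_th = V_2 - V_3 = 2.22 - 0 = 2.22 V
Step 2 — R_th: zero the source — replace V1 by a short circuit (node 3 merges into node 0) — and find the resistance seen between A (node 2) and B (node 0).
Reduce the network between node 2 (A) and node 0 (B) by series/parallel combination:
  Rp1 = R1 ‖ R3 (parallel, both between nodes 0 and 1) = 1/(1/7.5 + 1/4.7) = 2.889 Ω
  Rs1 = R2 + Rp1 (series, joined only at node 1) = 430 + 2.889 = 432.9 Ω
  Rp2 = R4 ‖ Rs1 (parallel, both between nodes 0 and 2) = 1/(1/270 + 1/432.9) = 166.3 Ω
R_th = 166.3 Ω

Final answer: V_th = 2.22 V, R_th = 166.3 Ω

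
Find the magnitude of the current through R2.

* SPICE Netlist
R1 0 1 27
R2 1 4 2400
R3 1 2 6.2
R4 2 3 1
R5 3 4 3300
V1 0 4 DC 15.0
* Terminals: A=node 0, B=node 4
Nodal analysis, taking node 4 as the 0 V reference.
Source V1 fixes V_0 = 15 V.
KCL at each unknown node (sum of currents leaving = 0; resistances in Ω):
  Node 1: (V_1 - 15)/27 + (V_1 - 0)/2400 + (V_1 - V_2)/6.2 = 0
  Node 2: (V_2 - V_1)/6.2 + (V_2 - V_3)/1 = 0
  Node 3: (V_3 - V_2)/1 + (V_3 - 0)/3300 = 0
Collecting terms (coefficients in siemens):
  0.1987·V_1 - 0.1613·V_2 = 0.5556
  1.161·V_2 - 0.1613·V_1 - 1·V_3 = 0
  1·V_3 - 1·V_2 = 0
Solving these 3 simultaneous equations (Gaussian elimination) gives:
  V_1 = 14.71 V, V_2 = 14.69 V, V_3 = 14.68 V
I_R2 = (V_1 - V_4)/R2 = (14.71 - 0)/2400 = 0.006131 A
|I_R2| = 0.006131 A

Final answer: |I_R2| = 0.006131 A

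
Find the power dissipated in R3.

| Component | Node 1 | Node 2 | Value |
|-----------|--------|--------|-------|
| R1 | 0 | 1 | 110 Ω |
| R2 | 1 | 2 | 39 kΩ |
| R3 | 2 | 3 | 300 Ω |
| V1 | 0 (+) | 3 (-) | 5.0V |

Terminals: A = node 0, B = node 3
Nodal analysis, taking node 3 as the 0 V reference.
Source V1 fixes V_0 = 5 V.
KCL at each unknown node (sum of currents leaving = 0; resistances in Ω):
  Node 1: (V_1 - 5)/110 + (V_1 - V_2)/39000 = 0
  Node 2: (V_2 - V_1)/39000 + (V_2 - 0)/300 = 0
Collecting terms (coefficients in siemens):
  0.009117·V_1 - 0.00002564·V_2 = 0.04545
  0.003359·V_2 - 0.00002564·V_1 = 0
Determinant D = (0.009117)(0.003359) - (-0.00002564)(-0.00002564) = 0.00003062
V_1 = [(0.04545)(0.003359) - (-0.00002564)(0)]/D = 4.986 V
V_2 = [(0.009117)(0) - (0.04545)(-0.00002564)]/D = 0.03806 V
I_R3 = (V_2 - V_3)/R3 = (0.03806 - 0)/300 = 0.0001269 A
P_R3 = I_R3² × R3 = (0.0001269)² × 300 = 0.000004829 W

Final answer: 4.829e-06 W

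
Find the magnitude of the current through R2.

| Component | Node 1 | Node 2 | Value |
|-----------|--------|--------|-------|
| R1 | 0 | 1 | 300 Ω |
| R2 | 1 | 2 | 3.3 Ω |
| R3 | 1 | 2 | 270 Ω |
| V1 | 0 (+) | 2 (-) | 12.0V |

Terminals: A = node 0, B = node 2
Nodal analysis, taking node 2 as the 0 V reference.
Source V1 fixes V_0 = 12 V.
KCL at each unknown node (sum of currents leaving = 0; resistances in Ω):
  Node 1: (V_1 - 12)/300 + (V_1 - 0)/3.3 + (V_1 - 0)/270 = 0
Collecting terms: 0.3101 × V_1 = 0.04  =>  V_1 = 0.129 V
I_R2 = (V_1 - V_2)/R2 = (0.129 - 0)/3.3 = 0.03909 A
|I_R2| = 0.03909 A

Final answer: |I_R2| = 0.03909 A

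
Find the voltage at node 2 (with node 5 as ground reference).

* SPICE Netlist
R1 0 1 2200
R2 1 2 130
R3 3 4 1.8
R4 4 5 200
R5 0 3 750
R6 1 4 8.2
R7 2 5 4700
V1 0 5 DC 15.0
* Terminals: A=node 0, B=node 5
Nodal analysis, taking node 5 as the 0 V reference.
Source V1 fixes V_0 = 15 V.
KCL at each unknown node (sum of currents leaving = 0; resistances in Ω):
  Node 1: (V_1 - 15)/2200 + (V_1 - V_2)/130 + (V_1 - V_4)/8.2 = 0
  Node 2: (V_2 - V_1)/130 + (V_2 - 0)/4700 = 0
  Node 3: (V_3 - V_4)/1.8 + (V_3 - 15)/750 = 0
  Node 4: (V_4 - V_3)/1.8 + (V_4 - 0)/200 + (V_4 - V_1)/8.2 = 0
Collecting terms (coefficients in siemens):
  0.1301·V_1 - 0.007692·V_2 - 0.122·V_4 = 0.006818
  0.007905·V_2 - 0.007692·V_1 = 0
  0.5569·V_3 - 0.5556·V_4 = 0.02
  0.6825·V_4 - 0.122·V_1 - 0.5556·V_3 = 0
Solving these 4 simultaneous equations (Gaussian elimination) gives:
  V_1 = 3.861 V, V_2 = 3.757 V, V_3 = 3.852 V, V_4 = 3.826 V
The requested potential is V_2 = 3.757 V.

Final answer: V_2 = 3.757 V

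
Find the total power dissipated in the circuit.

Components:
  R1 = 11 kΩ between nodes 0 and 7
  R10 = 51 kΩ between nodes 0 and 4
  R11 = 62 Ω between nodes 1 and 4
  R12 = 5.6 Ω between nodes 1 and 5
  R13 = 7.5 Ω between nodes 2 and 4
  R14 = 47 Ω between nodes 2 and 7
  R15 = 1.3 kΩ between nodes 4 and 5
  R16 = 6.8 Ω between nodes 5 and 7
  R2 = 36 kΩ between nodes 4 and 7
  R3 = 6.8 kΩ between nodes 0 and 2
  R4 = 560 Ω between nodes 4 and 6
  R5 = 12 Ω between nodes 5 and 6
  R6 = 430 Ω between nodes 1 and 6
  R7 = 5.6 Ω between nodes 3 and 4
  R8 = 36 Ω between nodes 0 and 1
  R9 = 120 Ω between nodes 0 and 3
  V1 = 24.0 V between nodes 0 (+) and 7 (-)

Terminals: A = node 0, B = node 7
Nodal analysis, taking node 7 as the 0 V reference.
Source V1 fixes V_0 = 24 V.
KCL at each unknown node (sum of currents leaving = 0; resistances in Ω):
  Node 1: (V_1 - V_6)/430 + (V_1 - 24)/36 + (V_1 - V_4)/62 + (V_1 - V_5)/5.6 = 0
  Node 2: (V_2 - 24)/6800 + (V_2 - V_4)/7.5 + (V_2 - 0)/47 = 0
  Node 3: (V_3 - V_4)/5.6 + (V_3 - 24)/120 = 0
  Node 4: (V_4 - 0)/36000 + (V_4 - V_6)/560 + (V_4 - V_3)/5.6 + (V_4 - 24)/51000 + (V_4 - V_1)/62 + (V_4 - V_2)/7.5 + (V_4 - V_5)/1300 = 0
  Node 5: (V_5 - V_6)/12 + (V_5 - V_1)/5.6 + (V_5 - V_4)/1300 + (V_5 - 0)/6.8 = 0
  Node 6: (V_6 - V_4)/560 + (V_6 - V_5)/12 + (V_6 - V_1)/430 = 0
Collecting terms (coefficients in siemens):
  0.2248·V_1 - 0.01613·V_4 - 0.1786·V_5 - 0.002326·V_6 = 0.6667
  0.1548·V_2 - 0.1333·V_4 = 0.003529
  0.1869·V_3 - 0.1786·V_4 = 0.2
  0.3306·V_4 - 0.01613·V_1 - 0.1333·V_2 - 0.1786·V_3 - 0.0007692·V_5 - 0.001786·V_6 = 0.0004706
  0.4097·V_5 - 0.1786·V_1 - 0.0007692·V_4 - 0.08333·V_6 = 0
  0.08744·V_6 - 0.002326·V_1 - 0.001786·V_4 - 0.08333·V_5 = 0
Solving these 6 simultaneous equations (Gaussian elimination) gives:
  V_1 = 6.239 V, V_2 = 5.83 V, V_3 = 7.51 V, V_4 = 6.74 V
  V_5 = 3.465 V, V_6 = 3.606 V
Power in each resistor, P = (ΔV)²/R:
  P_R1 = (24 - 0)²/11000 = 0.05236 W
  P_R2 = (6.74 - 0)²/36000 = 0.001262 W
  P_R3 = (24 - 5.83)²/6800 = 0.04855 W
  P_R4 = (6.74 - 3.606)²/560 = 0.01754 W
  P_R5 = (3.465 - 3.606)²/12 = 0.001649 W
  P_R6 = (6.239 - 3.606)²/430 = 0.01612 W
  P_R7 = (7.51 - 6.74)²/5.6 = 0.1058 W
  P_R8 = (24 - 6.239)²/36 = 8.763 W
  P_R9 = (24 - 7.51)²/120 = 2.266 W
  P_R10 = (24 - 6.74)²/51000 = 0.005841 W
  P_R11 = (6.239 - 6.74)²/62 = 0.004053 W
  P_R12 = (6.239 - 3.465)²/5.6 = 1.374 W
  P_R13 = (5.83 - 6.74)²/7.5 = 0.1105 W
  P_R14 = (5.83 - 0)²/47 = 0.7231 W
  P_R15 = (6.74 - 3.465)²/1300 = 0.008251 W
  P_R16 = (3.465 - 0)²/6.8 = 1.766 W
P_total = P_R1 + P_R2 + P_R3 + P_R4 + P_R5 + P_R6 + P_R7 + P_R8 + P_R9 + P_R10 + P_R11 + P_R12 + P_R13 + P_R14 + P_R15 + P_R16 = 15.26 W

Final answer: 15.26 W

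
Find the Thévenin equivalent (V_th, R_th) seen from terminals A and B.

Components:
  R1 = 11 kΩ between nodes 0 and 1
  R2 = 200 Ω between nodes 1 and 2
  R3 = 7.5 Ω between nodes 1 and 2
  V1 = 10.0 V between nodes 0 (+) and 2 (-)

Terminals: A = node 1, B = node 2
Step 1 — V_th is the open-circuit voltage V_A - V_B (nothing connected across the terminals).
Nodal analysis, taking node 2 as the 0 V reference.
Source V1 fixes V_0 = 10 V.
KCL at each unknown node (sum of currents leaving = 0; resistances in Ω):
  Node 1: (V_1 - 10)/11000 + (V_1 - 0)/200 + (V_1 - 0)/7.5 = 0
Collecting terms: 0.1384 × V_1 = 0.0009091  =>  V_1 = 0.006567 V
V_th = V_1 - V_2 = 0.006567 - 0 = 0.006567 V
Step 2 — R_th: zero the source — replace V1 by a short circuit (node 2 merges into node 0) — and find the resistance seen between A (node 1) and B (node 0).
Reduce the network between node 1 (A) and node 0 (B) by series/parallel combination:
  Rp1 = R1 ‖ R2 ‖ R3 (parallel, all between nodes 0 and 1) = 1/(1/11000 + 1/200 + 1/7.5) = 7.224 Ω
R_th = 7.224 Ω

Final answer: V_th = 0.006567 V, R_th = 7.224 Ω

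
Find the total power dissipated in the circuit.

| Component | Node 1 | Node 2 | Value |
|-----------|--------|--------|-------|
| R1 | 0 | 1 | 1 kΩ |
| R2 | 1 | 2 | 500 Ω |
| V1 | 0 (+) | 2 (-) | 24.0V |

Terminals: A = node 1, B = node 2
Nodal analysis, taking node 2 as the 0 V reference.
Source V1 fixes V_0 = 24 V.
KCL at each unknown node (sum of currents leaving = 0; resistances in Ω):
  Node 1: (V_1 - 24)/1000 + (V_1 - 0)/500 = 0
Collecting terms: 0.003 × V_1 = 0.024  =>  V_1 = 8 V
Power in each resistor, P = (ΔV)²/R:
  P_R1 = (24 - 8)²/1000 = 0.256 W
  P_R2 = (8 - 0)²/500 = 0.128 W
P_total = P_R1 + P_R2 = 0.384 W

Final answer: 0.384 W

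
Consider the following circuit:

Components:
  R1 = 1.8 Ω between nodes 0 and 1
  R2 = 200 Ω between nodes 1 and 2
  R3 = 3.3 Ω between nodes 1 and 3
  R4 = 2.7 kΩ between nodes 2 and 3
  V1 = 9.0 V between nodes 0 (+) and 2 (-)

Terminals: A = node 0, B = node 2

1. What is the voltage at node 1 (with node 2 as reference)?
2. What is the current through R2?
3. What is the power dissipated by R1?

Nodal analysis, taking node 2 as the 0 V reference.
Source V1 fixes V_0 = 9 V.
KCL at each unknown node (sum of currents leaving = 0; resistances in Ω):
  Node 1: (V_1 - 9)/1.8 + (V_1 - 0)/200 + (V_1 - V_3)/3.3 = 0
  Node 3: (V_3 - V_1)/3.3 + (V_3 - 0)/2700 = 0
Collecting terms (coefficients in siemens):
  0.8636·V_1 - 0.303·V_3 = 5
  0.3034·V_3 - 0.303·V_1 = 0
Determinant D = (0.8636)(0.3034) - (-0.303)(-0.303) = 0.1702
V_1 = [(5)(0.3034) - (-0.303)(0)]/D = 8.914 V
V_3 = [(0.8636)(0) - (5)(-0.303)]/D = 8.903 V
Part 1:
  Read off the nodal solution: V_1 = 8.914 V
Part 2:
  I_R2 = (V_1 - V_2)/R2 = (8.914 - 0)/200 = 0.04457 A
  Magnitude: I_R2 = 0.04457 A
Part 3:
  I_R1 = (V_0 - V_1)/R1 = (9 - 8.914)/1.8 = 0.04787 A
  P_R1 = I_R1² × R1 = (0.04787)² × 1.8 = 0.004124 W

Final answers:
1. V_1 = 8.914 V
2. I_R2 = 0.04457 A
3. P_R1 = 0.004124 W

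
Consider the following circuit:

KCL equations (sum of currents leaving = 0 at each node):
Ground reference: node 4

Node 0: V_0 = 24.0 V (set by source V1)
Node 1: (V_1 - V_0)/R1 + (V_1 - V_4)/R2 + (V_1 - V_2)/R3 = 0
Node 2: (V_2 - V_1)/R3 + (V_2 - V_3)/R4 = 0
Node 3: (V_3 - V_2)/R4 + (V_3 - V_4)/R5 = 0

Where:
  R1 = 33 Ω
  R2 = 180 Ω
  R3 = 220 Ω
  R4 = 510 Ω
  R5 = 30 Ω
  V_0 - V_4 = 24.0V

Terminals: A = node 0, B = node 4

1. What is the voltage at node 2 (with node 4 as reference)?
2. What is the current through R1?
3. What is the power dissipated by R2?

Nodal analysis, taking node 4 as the 0 V reference.
Source V1 fixes V_0 = 24 V.
KCL at each unknown node (sum of currents leaving = 0; resistances in Ω):
  Node 1: (V_1 - 24)/33 + (V_1 - 0)/180 + (V_1 - V_2)/220 = 0
  Node 2: (V_2 - V_1)/220 + (V_2 - V_3)/510 = 0
  Node 3: (V_3 - V_2)/510 + (V_3 - 0)/30 = 0
Collecting terms (coefficients in siemens):
  0.0404·V_1 - 0.004545·V_2 = 0.7273
  0.006506·V_2 - 0.004545·V_1 - 0.001961·V_3 = 0
  0.03529·V_3 - 0.001961·V_2 = 0
Solving these 3 simultaneous equations (Gaussian elimination) gives:
  V_1 = 19.56 V, V_2 = 13.9 V, V_3 = 0.7723 V
Part 1:
  Read off the nodal solution: V_2 = 13.9 V
Part 2:
  I_R1 = (V_0 - V_1)/R1 = (24 - 19.56)/33 = 0.1344 A
  Magnitude: I_R1 = 0.1344 A
Part 3:
  I_R2 = (V_1 - V_4)/R2 = (19.56 - 0)/180 = 0.1087 A
  P_R2 = I_R2² × R2 = (0.1087)² × 180 = 2.126 W

Final answers:
1. V_2 = 13.9 V
2. I_R1 = 0.1344 A
3. P_R2 = 2.126 W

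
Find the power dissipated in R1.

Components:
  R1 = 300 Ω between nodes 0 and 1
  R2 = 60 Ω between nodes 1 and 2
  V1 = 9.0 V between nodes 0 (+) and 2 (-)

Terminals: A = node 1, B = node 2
Nodal analysis, taking node 2 as the 0 V reference.
Source V1 fixes V_0 = 9 V.
KCL at each unknown node (sum of currents leaving = 0; resistances in Ω):
  Node 1: (V_1 - 9)/300 + (V_1 - 0)/60 = 0
Collecting terms: 0.02 × V_1 = 0.03  =>  V_1 = 1.5 V
I_R1 = (V_0 - V_1)/R1 = (9 - 1.5)/300 = 0.025 A
P_R1 = I_R1² × R1 = (0.025)² × 300 = 0.1875 W

Final answer: 0.1875 W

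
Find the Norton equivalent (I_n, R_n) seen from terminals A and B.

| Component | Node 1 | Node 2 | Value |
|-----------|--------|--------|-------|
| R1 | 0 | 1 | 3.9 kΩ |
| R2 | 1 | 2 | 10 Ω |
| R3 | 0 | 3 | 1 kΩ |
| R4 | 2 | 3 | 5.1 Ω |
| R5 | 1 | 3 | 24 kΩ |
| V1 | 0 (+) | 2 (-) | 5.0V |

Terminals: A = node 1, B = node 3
Find the Thévenin equivalent first; then I_n = V_th/R_th and R_n = R_th.
Step 1 — V_th is the open-circuit voltage V_A - V_B (nothing connected across the terminals).
Nodal analysis, taking node 2 as the 0 V reference.
Source V1 fixes V_0 = 5 V.
KCL at each unknown node (sum of currents leaving = 0; resistances in Ω):
  Node 1: (V_1 - 5)/3900 + (V_1 - 0)/10 + (V_1 - V_3)/24000 = 0
  Node 3: (V_3 - 5)/1000 + (V_3 - 0)/5.1 + (V_3 - V_1)/24000 = 0
Collecting terms (coefficients in siemens):
  0.1003·V_1 - 0.00004167·V_3 = 0.001282
  0.1971·V_3 - 0.00004167·V_1 = 0.005
Determinant D = (0.1003)(0.1971) - (-0.00004167)(-0.00004167) = 0.01977
V_1 = [(0.001282)(0.1971) - (-0.00004167)(0.005)]/D = 0.01279 V
V_3 = [(0.1003)(0.005) - (0.001282)(-0.00004167)]/D = 0.02537 V
V_th = V_1 - V_3 = 0.01279 - 0.02537 = -0.01258 V
Step 2 — R_th: zero the source — replace V1 by a short circuit (node 2 merges into node 0) — and find the resistance seen between A (node 1) and B (node 3).
Reduce the network between node 1 (A) and node 3 (B) by series/parallel combination:
  Rp1 = R1 ‖ R2 (parallel, both between nodes 0 and 1) = 1/(1/3900 + 1/10) = 9.974 Ω
  Rp2 = R3 ‖ R4 (parallel, both between nodes 0 and 3) = 1/(1/1000 + 1/5.1) = 5.074 Ω
  Rs1 = Rp1 + Rp2 (series, joined only at node 0) = 9.974 + 5.074 = 15.05 Ω
  Rp3 = R5 ‖ Rs1 (parallel, both between nodes 1 and 3) = 1/(1/24000 + 1/15.05) = 15.04 Ω
R_th = 15.04 Ω
I_n = V_th/R_th = -0.01258/15.04 = -0.0008362 A, and R_n = R_th = 15.04 Ω

Final answer: I_n = -0.0008362 A, R_n = 15.04 Ω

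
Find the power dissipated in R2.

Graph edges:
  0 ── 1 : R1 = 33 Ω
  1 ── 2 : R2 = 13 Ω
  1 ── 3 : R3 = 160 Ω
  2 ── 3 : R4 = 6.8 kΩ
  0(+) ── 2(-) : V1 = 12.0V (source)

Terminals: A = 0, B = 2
Nodal analysis, taking node 2 as the 0 V reference.
Source V1 fixes V_0 = 12 V.
KCL at each unknown node (sum of currents leaving = 0; resistances in Ω):
  Node 1: (V_1 - 12)/33 + (V_1 - 0)/13 + (V_1 - V_3)/160 = 0
  Node 3: (V_3 - V_1)/160 + (V_3 - 0)/6800 = 0
Collecting terms (coefficients in siemens):
  0.1135·V_1 - 0.00625·V_3 = 0.3636
  0.006397·V_3 - 0.00625·V_1 = 0
Determinant D = (0.1135)(0.006397) - (-0.00625)(-0.00625) = 0.0006869
V_1 = [(0.3636)(0.006397) - (-0.00625)(0)]/D = 3.387 V
V_3 = [(0.1135)(0) - (0.3636)(-0.00625)]/D = 3.309 V
I_R2 = (V_1 - V_2)/R2 = (3.387 - 0)/13 = 0.2605 A
P_R2 = I_R2² × R2 = (0.2605)² × 13 = 0.8823 W

Final answer: 0.8823 W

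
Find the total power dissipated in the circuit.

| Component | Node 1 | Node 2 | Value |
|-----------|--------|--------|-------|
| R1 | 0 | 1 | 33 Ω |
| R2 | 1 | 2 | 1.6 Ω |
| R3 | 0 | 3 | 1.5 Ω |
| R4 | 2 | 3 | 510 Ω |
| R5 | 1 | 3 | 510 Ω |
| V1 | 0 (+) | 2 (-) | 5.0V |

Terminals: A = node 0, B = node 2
Nodal analysis, taking node 2 as the 0 V reference.
Source V1 fixes V_0 = 5 V.
KCL at each unknown node (sum of currents leaving = 0; resistances in Ω):
  Node 1: (V_1 - 5)/33 + (V_1 - 0)/1.6 + (V_1 - V_3)/510 = 0
  Node 3: (V_3 - 5)/1.5 + (V_3 - 0)/510 + (V_3 - V_1)/510 = 0
Collecting terms (coefficients in siemens):
  0.6573·V_1 - 0.001961·V_3 = 0.1515
  0.6706·V_3 - 0.001961·V_1 = 3.333
Determinant D = (0.6573)(0.6706) - (-0.001961)(-0.001961) = 0.4407
V_1 = [(0.1515)(0.6706) - (-0.001961)(3.333)]/D = 0.2454 V
V_3 = [(0.6573)(3.333) - (0.1515)(-0.001961)]/D = 4.971 V
Power in each resistor, P = (ΔV)²/R:
  P_R1 = (5 - 0.2454)²/33 = 0.685 W
  P_R2 = (0.2454 - 0)²/1.6 = 0.03762 W
  P_R3 = (5 - 4.971)²/1.5 = 0.0005423 W
  P_R4 = (0 - 4.971)²/510 = 0.04846 W
  P_R5 = (0.2454 - 4.971)²/510 = 0.0438 W
P_total = P_R1 + P_R2 + P_R3 + P_R4 + P_R5 = 0.8155 W

Final answer: 0.8155 W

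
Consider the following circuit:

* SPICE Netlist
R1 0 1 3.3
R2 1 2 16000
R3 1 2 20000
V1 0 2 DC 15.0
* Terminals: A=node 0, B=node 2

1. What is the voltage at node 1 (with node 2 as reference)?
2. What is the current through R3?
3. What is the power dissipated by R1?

Nodal analysis, taking node 2 as the 0 V reference.
Source V1 fixes V_0 = 15 V.
KCL at each unknown node (sum of currents leaving = 0; resistances in Ω):
  Node 1: (V_1 - 15)/3.3 + (V_1 - 0)/16000 + (V_1 - 0)/20000 = 0
Collecting terms: 0.3031 × V_1 = 4.545  =>  V_1 = 14.99 V
Part 1:
  Read off the nodal solution: V_1 = 14.99 V
Part 2:
  I_R3 = (V_1 - V_2)/R3 = (14.99 - 0)/20000 = 0.0007497 A
  Magnitude: I_R3 = 0.0007497 A
Part 3:
  I_R1 = (V_0 - V_1)/R1 = (15 - 14.99)/3.3 = 0.001687 A
  P_R1 = I_R1² × R1 = (0.001687)² × 3.3 = 0.00000939 W

Final answers:
1. V_1 = 14.99 V
2. I_R3 = 0.0007497 A
3. P_R1 = 9.39e-06 W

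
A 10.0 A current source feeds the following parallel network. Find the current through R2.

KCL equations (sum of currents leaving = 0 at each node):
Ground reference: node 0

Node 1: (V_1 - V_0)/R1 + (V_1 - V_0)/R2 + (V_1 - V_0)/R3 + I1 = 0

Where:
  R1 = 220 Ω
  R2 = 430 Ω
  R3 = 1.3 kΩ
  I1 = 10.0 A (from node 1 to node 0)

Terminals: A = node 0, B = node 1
All resistors sit directly between nodes 0 and 1, so they are in parallel and share one voltage V; the full source current 10 A splits among them.
1/R_par = 1/220 + 1/430 + 1/1300 = 0.00764 S  =>  R_par = 130.9 Ω
V = I × R_par = 10 × 130.9 = 1309 V
I_R2 = V/R2 = 1309/430 = 3.044 A

Final answer: 3.044 A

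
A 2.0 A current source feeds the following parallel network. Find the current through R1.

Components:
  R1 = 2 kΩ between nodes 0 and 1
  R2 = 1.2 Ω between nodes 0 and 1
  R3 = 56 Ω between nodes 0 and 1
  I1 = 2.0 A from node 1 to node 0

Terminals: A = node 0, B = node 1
All resistors sit directly between nodes 0 and 1, so they are in parallel and share one voltage V; the full source current 2 A splits among them.
1/R_par = 1/2000 + 1/1.2 + 1/56 = 0.8517 S  =>  R_par = 1.174 Ω
V = I × R_par = 2 × 1.174 = 2.348 V
I_R1 = V/R1 = 2.348/2000 = 0.001174 A

Final answer: 0.001174 A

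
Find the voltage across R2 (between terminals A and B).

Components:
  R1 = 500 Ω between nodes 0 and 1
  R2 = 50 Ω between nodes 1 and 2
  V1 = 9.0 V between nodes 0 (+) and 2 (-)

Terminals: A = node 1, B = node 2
R1 and R2 are in series across V1 (node 0 → node 1 → node 2), and the output A–B is taken across R2, so this is a voltage divider.
Series current: I = V1/(R1 + R2) = 9/(500 + 50) = 9/550 = 0.01636 A
V_R2 = I × R2 = V1 × R2/(R1 + R2) = 9 × 50/550 = 0.8182 V

Final answer: 0.8182 V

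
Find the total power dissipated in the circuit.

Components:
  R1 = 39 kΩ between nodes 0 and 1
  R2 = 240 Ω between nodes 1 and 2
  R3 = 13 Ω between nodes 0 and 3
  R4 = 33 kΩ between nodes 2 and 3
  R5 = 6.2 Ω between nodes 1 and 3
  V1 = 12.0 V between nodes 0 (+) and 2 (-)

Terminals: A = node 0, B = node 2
Nodal analysis, taking node 2 as the 0 V reference.
Source V1 fixes V_0 = 12 V.
KCL at each unknown node (sum of currents leaving = 0; resistances in Ω):
  Node 1: (V_1 - 12)/39000 + (V_1 - 0)/240 + (V_1 - V_3)/6.2 = 0
  Node 3: (V_3 - 12)/13 + (V_3 - 0)/33000 + (V_3 - V_1)/6.2 = 0
Collecting terms (coefficients in siemens):
  0.1655·V_1 - 0.1613·V_3 = 0.0003077
  0.2382·V_3 - 0.1613·V_1 = 0.9231
Determinant D = (0.1655)(0.2382) - (-0.1613)(-0.1613) = 0.01341
V_1 = [(0.0003077)(0.2382) - (-0.1613)(0.9231)]/D = 11.11 V
V_3 = [(0.1655)(0.9231) - (0.0003077)(-0.1613)]/D = 11.39 V
Power in each resistor, P = (ΔV)²/R:
  P_R1 = (12 - 11.11)²/39000 = 0.00002043 W
  P_R2 = (11.11 - 0)²/240 = 0.5141 W
  P_R3 = (12 - 11.39)²/13 = 0.02823 W
  P_R4 = (0 - 11.39)²/33000 = 0.003934 W
  P_R5 = (11.11 - 11.39)²/6.2 = 0.01327 W
P_total = P_R1 + P_R2 + P_R3 + P_R4 + P_R5 = 0.5595 W

Final answer: 0.5595 W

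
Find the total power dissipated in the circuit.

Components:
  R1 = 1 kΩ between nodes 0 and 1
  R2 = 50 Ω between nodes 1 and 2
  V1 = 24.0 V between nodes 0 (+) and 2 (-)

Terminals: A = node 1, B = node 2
Nodal analysis, taking node 2 as the 0 V reference.
Source V1 fixes V_0 = 24 V.
KCL at each unknown node (sum of currents leaving = 0; resistances in Ω):
  Node 1: (V_1 - 24)/1000 + (V_1 - 0)/50 = 0
Collecting terms: 0.021 × V_1 = 0.024  =>  V_1 = 1.143 V
Power in each resistor, P = (ΔV)²/R:
  P_R1 = (24 - 1.143)²/1000 = 0.5224 W
  P_R2 = (1.143 - 0)²/50 = 0.02612 W
P_total = P_R1 + P_R2 = 0.5486 W

Final answer: 0.5486 W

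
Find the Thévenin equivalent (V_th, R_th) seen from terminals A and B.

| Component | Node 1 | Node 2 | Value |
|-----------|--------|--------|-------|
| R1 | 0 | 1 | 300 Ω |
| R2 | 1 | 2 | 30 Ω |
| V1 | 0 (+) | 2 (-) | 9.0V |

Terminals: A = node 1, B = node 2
Step 1 — V_th is the open-circuit voltage V_A - V_B (nothing connected across the terminals).
Nodal analysis, taking node 2 as the 0 V reference.
Source V1 fixes V_0 = 9 V.
KCL at each unknown node (sum of currents leaving = 0; resistances in Ω):
  Node 1: (V_1 - 9)/300 + (V_1 - 0)/30 = 0
Collecting terms: 0.03667 × V_1 = 0.03  =>  V_1 = 0.8182 V
V_th = V_1 - V_2 = 0.8182 - 0 = 0.8182 V
Step 2 — R_th: zero the source — replace V1 by a short circuit (node 2 merges into node 0) — and find the resistance seen between A (node 1) and B (node 0).
Reduce the network between node 1 (A) and node 0 (B) by series/parallel combination:
  Rp1 = R1 ‖ R2 (parallel, both between nodes 0 and 1) = 1/(1/300 + 1/30) = 27.27 Ω
R_th = 27.27 Ω

Final answer: V_th = 0.8182 V, R_th = 27.27 Ω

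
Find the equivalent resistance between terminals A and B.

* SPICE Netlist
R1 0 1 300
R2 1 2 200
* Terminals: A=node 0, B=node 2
Reduce the network between node 0 (A) and node 2 (B) by series/parallel combination:
  Rs1 = R1 + R2 (series, joined only at node 1) = 300 + 200 = 500 Ω
R_eq = 500 Ω

Final answer: 500 Ω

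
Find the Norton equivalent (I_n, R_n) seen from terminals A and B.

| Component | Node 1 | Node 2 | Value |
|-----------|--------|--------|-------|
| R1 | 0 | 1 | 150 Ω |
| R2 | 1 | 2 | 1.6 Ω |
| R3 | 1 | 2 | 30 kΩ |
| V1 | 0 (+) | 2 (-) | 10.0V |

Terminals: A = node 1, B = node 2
Find the Thévenin equivalent first; then I_n = V_th/R_th and R_n = R_th.
Step 1 — V_th is the open-circuit voltage V_A - V_B (nothing connected across the terminals).
Nodal analysis, taking node 2 as the 0 V reference.
Source V1 fixes V_0 = 10 V.
KCL at each unknown node (sum of currents leaving = 0; resistances in Ω):
  Node 1: (V_1 - 10)/150 + (V_1 - 0)/1.6 + (V_1 - 0)/30000 = 0
Collecting terms: 0.6317 × V_1 = 0.06667  =>  V_1 = 0.1055 V
V_th = V_1 - V_2 = 0.1055 - 0 = 0.1055 V
Step 2 — R_th: zero the source — replace V1 by a short circuit (node 2 merges into node 0) — and find the resistance seen between A (node 1) and B (node 0).
Reduce the network between node 1 (A) and node 0 (B) by series/parallel combination:
  Rp1 = R1 ‖ R2 ‖ R3 (parallel, all between nodes 0 and 1) = 1/(1/150 + 1/1.6 + 1/30000) = 1.583 Ω
R_th = 1.583 Ω
I_n = V_th/R_th = 0.1055/1.583 = 0.06667 A, and R_n = R_th = 1.583 Ω

Final answer: I_n = 0.06667 A, R_n = 1.583 Ω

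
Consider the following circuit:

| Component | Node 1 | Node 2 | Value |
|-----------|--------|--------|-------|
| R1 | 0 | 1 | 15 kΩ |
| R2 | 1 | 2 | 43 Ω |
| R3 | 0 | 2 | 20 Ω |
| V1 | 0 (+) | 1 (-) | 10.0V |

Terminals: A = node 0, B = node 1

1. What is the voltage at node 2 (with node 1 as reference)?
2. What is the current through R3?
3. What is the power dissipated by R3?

Nodal analysis, taking node 1 as the 0 V reference.
Source V1 fixes V_0 = 10 V.
KCL at each unknown node (sum of currents leaving = 0; resistances in Ω):
  Node 2: (V_2 - 0)/43 + (V_2 - 10)/20 = 0
Collecting terms: 0.07326 × V_2 = 0.5  =>  V_2 = 6.825 V
Part 1:
  Read off the nodal solution: V_2 = 6.825 V
Part 2:
  I_R3 = (V_0 - V_2)/R3 = (10 - 6.825)/20 = 0.1587 A
  Magnitude: I_R3 = 0.1587 A
Part 3:
  I_R3 = (V_0 - V_2)/R3 = (10 - 6.825)/20 = 0.1587 A
  P_R3 = I_R3² × R3 = (0.1587)² × 20 = 0.5039 W

Final answers:
1. V_2 = 6.825 V
2. I_R3 = 0.1587 A
3. P_R3 = 0.5039 W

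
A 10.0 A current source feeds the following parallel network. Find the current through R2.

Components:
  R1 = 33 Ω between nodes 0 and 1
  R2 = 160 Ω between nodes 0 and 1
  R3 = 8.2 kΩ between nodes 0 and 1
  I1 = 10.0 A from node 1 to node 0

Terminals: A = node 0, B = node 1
All resistors sit directly between nodes 0 and 1, so they are in parallel and share one voltage V; the full source current 10 A splits among them.
1/R_par = 1/33 + 1/160 + 1/8200 = 0.03667 S  =>  R_par = 27.27 Ω
V = I × R_par = 10 × 27.27 = 272.7 V
I_R2 = V/R2 = 272.7/160 = 1.704 A

Final answer: 1.704 A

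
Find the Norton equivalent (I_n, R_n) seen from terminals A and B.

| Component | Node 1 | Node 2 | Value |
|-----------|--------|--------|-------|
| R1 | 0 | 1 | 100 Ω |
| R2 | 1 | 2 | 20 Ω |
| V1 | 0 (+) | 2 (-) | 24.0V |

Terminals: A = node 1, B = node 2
Find the Thévenin equivalent first; then I_n = V_th/R_th and R_n = R_th.
Step 1 — V_th is the open-circuit voltage V_A - V_B (nothing connected across the terminals).
Nodal analysis, taking node 2 as the 0 V reference.
Source V1 fixes V_0 = 24 V.
KCL at each unknown node (sum of currents leaving = 0; resistances in Ω):
  Node 1: (V_1 - 24)/100 + (V_1 - 0)/20 = 0
Collecting terms: 0.06 × V_1 = 0.24  =>  V_1 = 4 V
V_th = V_1 - V_2 = 4 - 0 = 4 V
Step 2 — R_th: zero the source — replace V1 by a short circuit (node 2 merges into node 0) — and find the resistance seen between A (node 1) and B (node 0).
Reduce the network between node 1 (A) and node 0 (B) by series/parallel combination:
  Rp1 = R1 ‖ R2 (parallel, both between nodes 0 and 1) = 1/(1/100 + 1/20) = 16.67 Ω
R_th = 16.67 Ω
I_n = V_th/R_th = 4/16.67 = 0.24 A, and R_n = R_th = 16.67 Ω

Final answer: I_n = 0.24 A, R_n = 16.67 Ω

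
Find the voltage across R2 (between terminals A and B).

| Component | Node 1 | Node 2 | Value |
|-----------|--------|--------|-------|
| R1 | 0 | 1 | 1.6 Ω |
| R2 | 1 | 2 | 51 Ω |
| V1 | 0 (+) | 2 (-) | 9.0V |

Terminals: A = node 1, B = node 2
R1 and R2 are in series across V1 (node 0 → node 1 → node 2), and the output A–B is taken across R2, so this is a voltage divider.
Series current: I = V1/(R1 + R2) = 9/(1.6 + 51) = 9/52.6 = 0.1711 A
V_R2 = I × R2 = V1 × R2/(R1 + R2) = 9 × 51/52.6 = 8.726 V

Final answer: 8.726 V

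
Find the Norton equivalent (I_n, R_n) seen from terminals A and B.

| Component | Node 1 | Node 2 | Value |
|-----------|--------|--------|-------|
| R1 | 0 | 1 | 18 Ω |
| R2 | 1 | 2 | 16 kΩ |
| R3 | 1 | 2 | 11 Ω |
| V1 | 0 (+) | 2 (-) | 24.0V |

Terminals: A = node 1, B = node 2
Find the Thévenin equivalent first; then I_n = V_th/R_th and R_n = R_th.
Step 1 — V_th is the open-circuit voltage V_A - V_B (nothing connected across the terminals).
Nodal analysis, taking node 2 as the 0 V reference.
Source V1 fixes V_0 = 24 V.
KCL at each unknown node (sum of currents leaving = 0; resistances in Ω):
  Node 1: (V_1 - 24)/18 + (V_1 - 0)/16000 + (V_1 - 0)/11 = 0
Collecting terms: 0.1465 × V_1 = 1.333  =>  V_1 = 9.1 V
V_th = V_1 - V_2 = 9.1 - 0 = 9.1 V
Step 2 — R_th: zero the source — replace V1 by a short circuit (node 2 merges into node 0) — and find the resistance seen between A (node 1) and B (node 0).
Reduce the network between node 1 (A) and node 0 (B) by series/parallel combination:
  Rp1 = R1 ‖ R2 ‖ R3 (parallel, all between nodes 0 and 1) = 1/(1/18 + 1/16000 + 1/11) = 6.825 Ω
R_th = 6.825 Ω
I_n = V_th/R_th = 9.1/6.825 = 1.333 A, and R_n = R_th = 6.825 Ω

Final answer: I_n = 1.333 A, R_n = 6.825 Ω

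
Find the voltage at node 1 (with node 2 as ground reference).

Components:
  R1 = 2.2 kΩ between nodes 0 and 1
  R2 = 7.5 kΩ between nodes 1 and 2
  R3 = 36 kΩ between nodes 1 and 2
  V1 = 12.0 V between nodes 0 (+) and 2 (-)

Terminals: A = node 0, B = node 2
Nodal analysis, taking node 2 as the 0 V reference.
Source V1 fixes V_0 = 12 V.
KCL at each unknown node (sum of currents leaving = 0; resistances in Ω):
  Node 1: (V_1 - 12)/2200 + (V_1 - 0)/7500 + (V_1 - 0)/36000 = 0
Collecting terms: 0.0006157 × V_1 = 0.005455  =>  V_1 = 8.86 V
The requested potential is V_1 = 8.86 V.

Final answer: V_1 = 8.86 V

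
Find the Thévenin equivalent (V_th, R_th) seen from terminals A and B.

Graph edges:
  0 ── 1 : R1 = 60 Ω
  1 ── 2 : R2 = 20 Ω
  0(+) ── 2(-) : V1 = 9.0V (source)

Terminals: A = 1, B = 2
Step 1 — V_th is the open-circuit voltage V_A - V_B (nothing connected across the terminals).
Nodal analysis, taking node 2 as the 0 V reference.
Source V1 fixes V_0 = 9 V.
KCL at each unknown node (sum of currents leaving = 0; resistances in Ω):
  Node 1: (V_1 - 9)/60 + (V_1 - 0)/20 = 0
Collecting terms: 0.06667 × V_1 = 0.15  =>  V_1 = 2.25 V
V_th = V_1 - V_2 = 2.25 - 0 = 2.25 V
Step 2 — R_th: zero the source — replace V1 by a short circuit (node 2 merges into node 0) — and find the resistance seen between A (node 1) and B (node 0).
Reduce the network between node 1 (A) and node 0 (B) by series/parallel combination:
  Rp1 = R1 ‖ R2 (parallel, both between nodes 0 and 1) = 1/(1/60 + 1/20) = 15 Ω
R_th = 15 Ω

Final answer: V_th = 2.25 V, R_th = 15 Ω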